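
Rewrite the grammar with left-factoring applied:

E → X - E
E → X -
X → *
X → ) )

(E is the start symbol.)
E → X - E'
E' → E
E' → ε
X → *
X → ) )

Left-factoring transforms A → αβ₁ | αβ₂ into A → αA' and A' → β₁ | β₂
(α is the longest common prefix among the alternatives). Repeat until
no nonterminal has two alternatives with a common prefix.

Round 1: E has alternatives sharing prefix 'X -'. Introduce E': E → X - E'
  Add: E' → E
  Add: E' → ε

No remaining common prefixes — done.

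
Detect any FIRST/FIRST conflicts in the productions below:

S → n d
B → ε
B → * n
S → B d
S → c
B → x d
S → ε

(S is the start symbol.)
No FIRST/FIRST conflicts.

A FIRST/FIRST conflict occurs when two productions N → α and N → β for the same non-terminal have FIRST(α) ∩ FIRST(β) ≠ ∅ (with ε ∈ FIRST of a nullable right-hand side, so two nullable alternatives also conflict).

FIRST sets of the non-terminals at (or reachable through a nullable prefix from) the front of some alternative:
  FIRST(B) = { '*', 'x', ε }

Productions for S:
  S → n d: FIRST = { 'n' }
  S → B d: FIRST = { '*', 'd', 'x' }
  S → c: FIRST = { 'c' }
  S → ε: FIRST = { ε }
Productions for B:
  B → ε: FIRST = { ε }
  B → * n: FIRST = { '*' }
  B → x d: FIRST = { 'x' }

All alternatives of each non-terminal have pairwise disjoint FIRST sets.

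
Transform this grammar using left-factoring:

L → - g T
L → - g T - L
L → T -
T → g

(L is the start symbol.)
Left-factoring transforms A → αβ₁ | αβ₂ into A → αA' and A' → β₁ | β₂
(α is the longest common prefix among the alternatives). Repeat until
no nonterminal has two alternatives with a common prefix.

Round 1: L has alternatives sharing prefix '- g T'. Introduce L': L → - g T L'
  Add: L' → ε
  Add: L' → - L

No remaining common prefixes — done.

Resulting grammar:
L → - g T L'
L' → ε
L' → - L
L → T -
T → g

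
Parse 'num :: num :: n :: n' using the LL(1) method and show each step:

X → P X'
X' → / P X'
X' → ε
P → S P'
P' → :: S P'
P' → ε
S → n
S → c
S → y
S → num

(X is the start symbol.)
Stack is shown with the top on the left.

Stack         Input                   Action
--------------------------------------------
X $           num :: num :: n :: n $  output X → P X'
P X' $        num :: num :: n :: n $  output P → S P'
S P' X' $     num :: num :: n :: n $  output S → num
num P' X' $   num :: num :: n :: n $  match 'num'
P' X' $       :: num :: n :: n $      output P' → :: S P'
:: S P' X' $  :: num :: n :: n $      match '::'
S P' X' $     num :: n :: n $         output S → num
num P' X' $   num :: n :: n $         match 'num'
P' X' $       :: n :: n $             output P' → :: S P'
:: S P' X' $  :: n :: n $             match '::'
S P' X' $     n :: n $                output S → n
n P' X' $     n :: n $                match 'n'
P' X' $       :: n $                  output P' → :: S P'
:: S P' X' $  :: n $                  match '::'
S P' X' $     n $                     output S → n
n P' X' $     n $                     match 'n'
P' X' $       $                       output P' → ε
X' $          $                       output X' → ε
$             $                       accept

The string is accepted.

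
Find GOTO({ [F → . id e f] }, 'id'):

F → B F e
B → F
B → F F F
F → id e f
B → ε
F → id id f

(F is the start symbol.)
GOTO(I, 'id') = CLOSURE({ [A → αX.β] : [A → α.Xβ] ∈ I, X = 'id' })

Items with dot before 'id', with the dot advanced:
  [F → . id e f] → [F → id . e f]
Closure adds nothing (no advanced item has the dot before a non-terminal).

GOTO = { [F → id . e f] }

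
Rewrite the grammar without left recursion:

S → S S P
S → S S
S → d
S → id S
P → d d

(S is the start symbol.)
S → d S'
S → id S S'
S' → S P S'
S' → S S'
S' → ε
P → d d

S is directly left-recursive. The standard transformation for
  A → A α₁ | ... | A α_m | β₁ | ... | β_n
is
  A  → β₁ A' | ... | β_n A'
  A' → α₁ A' | ... | α_m A' | ε

S → d becomes S → d S'
S → id S becomes S → id S S'
S → S S P becomes S' → S P S'
S → S S becomes S' → S S'
Add S' → ε

Productions for other non-terminals are unchanged:
  P → d d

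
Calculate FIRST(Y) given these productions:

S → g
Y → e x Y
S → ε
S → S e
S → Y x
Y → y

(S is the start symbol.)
From Y → e x Y:
  - e is a terminal: add 'e' and stop
From Y → y:
  - y is a terminal: add 'y' and stop

Collecting: FIRST(Y) = { 'e', 'y' }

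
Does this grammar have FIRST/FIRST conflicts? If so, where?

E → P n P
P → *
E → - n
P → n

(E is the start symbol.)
A FIRST/FIRST conflict occurs when two productions N → α and N → β for the same non-terminal have FIRST(α) ∩ FIRST(β) ≠ ∅ (with ε ∈ FIRST of a nullable right-hand side, so two nullable alternatives also conflict).

FIRST sets of the non-terminals at (or reachable through a nullable prefix from) the front of some alternative:
  FIRST(P) = { '*', 'n' }

Productions for E:
  E → P n P: FIRST = { '*', 'n' }
  E → - n: FIRST = { '-' }
Productions for P:
  P → *: FIRST = { '*' }
  P → n: FIRST = { 'n' }

All alternatives of each non-terminal have pairwise disjoint FIRST sets.

Answer: No FIRST/FIRST conflicts.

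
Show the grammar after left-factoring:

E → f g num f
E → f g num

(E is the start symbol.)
Left-factoring transforms A → αβ₁ | αβ₂ into A → αA' and A' → β₁ | β₂
(α is the longest common prefix among the alternatives). Repeat until
no nonterminal has two alternatives with a common prefix.

Round 1: E has alternatives sharing prefix 'f g num'. Introduce E': E → f g num E'
  Add: E' → f
  Add: E' → ε

No remaining common prefixes — done.

Resulting grammar:
E → f g num E'
E' → f
E' → ε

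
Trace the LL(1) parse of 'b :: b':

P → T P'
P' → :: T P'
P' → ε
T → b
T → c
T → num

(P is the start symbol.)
LL(1) parsing maintains a stack (initially the start symbol over $) and the input. At each step: if the stack top is a terminal, match it against the current input token; if it is a non-terminal N, replace it with the RHS of M[N, lookahead] (the unique production whose predict set contains the lookahead).

Stack is shown with the top on the left.

Stack      Input     Action
---------------------------
P $        b :: b $  output P → T P'
T P' $     b :: b $  output T → b
b P' $     b :: b $  match 'b'
P' $       :: b $    output P' → :: T P'
:: T P' $  :: b $    match '::'
T P' $     b $       output T → b
b P' $     b $       match 'b'
P' $       $         output P' → ε
$          $         accept

The string is accepted.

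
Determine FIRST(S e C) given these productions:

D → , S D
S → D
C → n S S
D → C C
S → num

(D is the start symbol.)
{ ',', 'n', 'num' }

FIRST sets of the non-terminals involved (from the grammar, by fixed-point iteration):
  FIRST(S) = { ',', 'n', 'num' }

To compute FIRST(S e C), process the symbols left to right:
Symbol S is a non-terminal. Add FIRST(S) \ {ε} = { ',', 'n', 'num' }
S is not nullable (ε ∉ FIRST(S)), so stop here.
FIRST(S e C) = { ',', 'n', 'num' }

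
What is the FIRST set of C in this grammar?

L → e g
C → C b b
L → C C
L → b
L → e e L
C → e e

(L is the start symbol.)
{ 'e' }

From C → C b b:
  - C is the symbol being defined: contributes nothing new
    C is not nullable, so stop
From C → e e:
  - e is a terminal: add 'e' and stop

Collecting: FIRST(C) = { 'e' }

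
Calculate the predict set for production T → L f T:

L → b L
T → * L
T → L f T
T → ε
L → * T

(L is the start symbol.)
PREDICT(T → L f T) = (FIRST(RHS) \ {ε}) ∪ (FOLLOW(T) if ε ∈ FIRST(RHS), i.e. RHS ⇒* ε)
FIRST(L) = { '*', 'b' }
FIRST(L f T) = { '*', 'b' }
ε ∉ FIRST(L f T), so FOLLOW(T) is not added.
PREDICT(T → L f T) = { '*', 'b' }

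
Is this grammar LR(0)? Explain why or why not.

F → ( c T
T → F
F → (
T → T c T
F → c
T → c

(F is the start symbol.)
A grammar is LR(0) if no state in the canonical LR(0) collection has:
  - both a shift item (dot before a terminal) and a complete item (shift-reduce conflict), or
  - two or more complete items (reduce-reduce conflict; the accept item [F' → F .] counts as a complete item here).

Augment with F' → F and build the canonical LR(0) collection (I0 = CLOSURE({[F' → . F]}), then GOTO on every symbol after a dot until no new states appear). It has 10 states:
  I0: { [F → . ( c T], [F → . (], [F → . c], [F' → . F] }  — shift
  I1: { [F → ( . c T], [F → ( .] }  — shift, reduce
  I2: { [F' → F .] }  — accept
  I3: { [F → c .] }  — reduce
  I4: { [F → ( c . T], [F → . ( c T], [F → . (], [F → . c], [T → . F], [T → . T c T], [T → . c] }  — shift
  I5: { [T → F .] }  — reduce
  I6: { [F → ( c T .], [T → T . c T] }  — shift, reduce
  I7: { [F → c .], [T → c .] }  — 2 reduces
  I8: { [F → . ( c T], [F → . (], [F → . c], [T → . F], [T → . T c T], [T → . c], [T → T c . T] }  — shift
  I9: { [T → T . c T], [T → T c T .] }  — shift, reduce

Conflict in state I1:
  Shift-reduce conflict between [F → ( .] and [F → ( . c T]
So the grammar is NOT LR(0).

Answer: No. Shift-reduce conflict between [F → ( .] and [F → ( . c T]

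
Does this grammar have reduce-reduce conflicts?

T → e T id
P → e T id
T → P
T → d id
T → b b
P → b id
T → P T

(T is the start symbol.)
Yes — I7: [P → e T id .] vs [T → e T id .]

A reduce-reduce conflict occurs when an LR(0) state has two complete items [A → α .] and [B → β .] — both call for a reduction, and with no lookahead the parser cannot choose between them.

Augment with T' → T and build the canonical LR(0) collection (I0 = CLOSURE({[T' → . T]}), then GOTO on every symbol after a dot until no new states appear). It has 12 states:
  I0: { [P → . b id], [P → . e T id], [T → . P T], [T → . P], [T → . b b], [T → . d id], [T → . e T id], [T' → . T] }  — shift
  I1: { [P → . b id], [P → . e T id], [T → . P T], [T → . P], [T → . b b], [T → . d id], [T → . e T id], [T → P . T], [T → P .] }  — shift, reduce
  I2: { [T' → T .] }  — accept
  I3: { [P → b . id], [T → b . b] }  — shift
  I4: { [T → d . id] }  — shift
  I5: { [P → . b id], [P → . e T id], [P → e . T id], [T → . P T], [T → . P], [T → . b b], [T → . d id], [T → . e T id], [T → e . T id] }  — shift
  I6: { [P → e T . id], [T → e T . id] }  — shift
  I7: { [P → e T id .], [T → e T id .] }  — 2 reduces
  I8: { [T → d id .] }  — reduce
  I9: { [T → b b .] }  — reduce
  I10: { [P → b id .] }  — reduce
  I11: { [T → P T .] }  — reduce

I7 contains complete items [P → e T id .], [T → e T id .] — reduce-reduce conflict.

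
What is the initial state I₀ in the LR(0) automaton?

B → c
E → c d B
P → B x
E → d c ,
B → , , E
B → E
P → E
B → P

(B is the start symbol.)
First, augment the grammar with B' → B
I₀ = CLOSURE({ [B' → . B] }):
  [B' → . B] has the dot before B: add [B → . c], [B → . , , E], [B → . E], [B → . P]
  [B → . E] has the dot before E: add [E → . c d B], [E → . d c ,]
  [B → . P] has the dot before P: add [P → . B x], [P → . E]
No further items can be added.

I₀ = { [B → . , , E], [B → . E], [B → . P], [B → . c], [B' → . B], [E → . c d B], [E → . d c ,], [P → . B x], [P → . E] }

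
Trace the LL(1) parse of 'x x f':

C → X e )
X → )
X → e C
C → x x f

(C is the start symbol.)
LL(1) parsing maintains a stack (initially the start symbol over $) and the input. At each step: if the stack top is a terminal, match it against the current input token; if it is a non-terminal N, replace it with the RHS of M[N, lookahead] (the unique production whose predict set contains the lookahead).

Stack is shown with the top on the left.

Stack    Input    Action
------------------------
C $      x x f $  output C → x x f
x x f $  x x f $  match 'x'
x f $    x f $    match 'x'
f $      f $      match 'f'
$        $        accept

The string is accepted.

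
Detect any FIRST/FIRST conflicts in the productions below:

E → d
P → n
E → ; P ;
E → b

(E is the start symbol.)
No FIRST/FIRST conflicts.

A FIRST/FIRST conflict occurs when two productions N → α and N → β for the same non-terminal have FIRST(α) ∩ FIRST(β) ≠ ∅ (with ε ∈ FIRST of a nullable right-hand side, so two nullable alternatives also conflict).

Productions for E:
  E → d: FIRST = { 'd' }
  E → ; P ;: FIRST = { ';' }
  E → b: FIRST = { 'b' }
P has only one production, so no FIRST/FIRST conflict is possible there.

All alternatives of each non-terminal have pairwise disjoint FIRST sets.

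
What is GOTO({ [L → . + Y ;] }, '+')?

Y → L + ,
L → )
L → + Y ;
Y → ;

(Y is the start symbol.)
{ [L → + . Y ;], [L → . )], [L → . + Y ;], [Y → . ;], [Y → . L + ,] }

GOTO(I, '+') = CLOSURE({ [A → αX.β] : [A → α.Xβ] ∈ I, X = '+' })

Items with dot before '+', with the dot advanced:
  [L → . + Y ;] → [L → + . Y ;]
Closure of the advanced items:
  [L → + . Y ;] has the dot before Y: add [Y → . L + ,], [Y → . ;]
  [Y → . L + ,] has the dot before L: add [L → . )], [L → . + Y ;]

GOTO = { [L → + . Y ;], [L → . )], [L → . + Y ;], [Y → . ;], [Y → . L + ,] }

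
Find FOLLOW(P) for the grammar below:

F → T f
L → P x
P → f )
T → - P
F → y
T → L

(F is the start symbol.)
To compute FOLLOW(P), find every occurrence of P on a right-hand side N → α P β: add FIRST(β) \ {ε}, and if β is empty or nullable also add FOLLOW(N). Iterate to a fixed point.

In L → P x: P is followed by x, add FIRST(x) \ {ε} = { 'x' }
In T → - P: P is at the end, add FOLLOW(T)

The FOLLOW sets referred to above (computed the same way, to a fixed point):
  FOLLOW(T) = { 'f' }

Taking the union: FOLLOW(P) = { 'f', 'x' }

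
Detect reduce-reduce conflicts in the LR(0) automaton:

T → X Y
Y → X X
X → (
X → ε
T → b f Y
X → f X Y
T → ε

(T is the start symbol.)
Yes — I0: [T → .] vs [X → .]

A reduce-reduce conflict occurs when an LR(0) state has two complete items [A → α .] and [B → β .] — both call for a reduction, and with no lookahead the parser cannot choose between them.

Augment with T' → T and build the canonical LR(0) collection (I0 = CLOSURE({[T' → . T]}), then GOTO on every symbol after a dot until no new states appear). It has 13 states:
  I0: { [T → . X Y], [T → . b f Y], [T → .], [T' → . T], [X → . (], [X → . f X Y], [X → .] }  — shift, 2 reduces
  I1: { [X → ( .] }  — reduce
  I2: { [T' → T .] }  — accept
  I3: { [T → X . Y], [X → . (], [X → . f X Y], [X → .], [Y → . X X] }  — shift, reduce
  I4: { [T → b . f Y] }  — shift
  I5: { [X → . (], [X → . f X Y], [X → .], [X → f . X Y] }  — shift, reduce
  I6: { [X → . (], [X → . f X Y], [X → .], [X → f X . Y], [Y → . X X] }  — shift, reduce
  I7: { [X → . (], [X → . f X Y], [X → .], [Y → X . X] }  — shift, reduce
  I8: { [X → f X Y .] }  — reduce
  I9: { [Y → X X .] }  — reduce
  I10: { [T → b f . Y], [X → . (], [X → . f X Y], [X → .], [Y → . X X] }  — shift, reduce
  I11: { [T → b f Y .] }  — reduce
  I12: { [T → X Y .] }  — reduce

I0 contains complete items [T → .], [X → .] — reduce-reduce conflict.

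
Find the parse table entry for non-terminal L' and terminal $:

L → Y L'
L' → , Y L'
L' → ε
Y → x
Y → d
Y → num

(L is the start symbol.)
To find M[L', $], we find productions for L' where $ is in the predict set (PREDICT(N → α) = (FIRST(α) \ {ε}) ∪ (FOLLOW(N) if α ⇒* ε)).

Relevant sets:
  FOLLOW(L') = { $ }

L' → , Y L': PREDICT = { ',' }
L' → ε: PREDICT = { $ }
  $ is in predict set, so this production goes in M[L', $]

M[L', $] = L' → ε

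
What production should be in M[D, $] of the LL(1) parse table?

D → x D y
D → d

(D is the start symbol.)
To find M[D, $], we find productions for D where $ is in the predict set (PREDICT(N → α) = (FIRST(α) \ {ε}) ∪ (FOLLOW(N) if α ⇒* ε)).

D → x D y: PREDICT = { 'x' }
D → d: PREDICT = { 'd' }

M[D, $] is empty (no production applies)

Answer: Empty (error entry)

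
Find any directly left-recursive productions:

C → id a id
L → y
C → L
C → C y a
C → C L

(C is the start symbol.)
C → id a id: starts with id
L → y: starts with y
C → L: starts with L
C → C y a: LEFT RECURSIVE (starts with C)
C → C L: LEFT RECURSIVE (starts with C)

The grammar has direct left recursion on: C.

Answer: Yes, C is left-recursive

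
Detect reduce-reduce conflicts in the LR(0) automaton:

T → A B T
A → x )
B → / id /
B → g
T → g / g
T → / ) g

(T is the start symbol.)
A reduce-reduce conflict occurs when an LR(0) state has two complete items [A → α .] and [B → β .] — both call for a reduction, and with no lookahead the parser cannot choose between them.

Augment with T' → T and build the canonical LR(0) collection (I0 = CLOSURE({[T' → . T]}), then GOTO on every symbol after a dot until no new states appear). It has 17 states:
  I0: { [A → . x )], [T → . / ) g], [T → . A B T], [T → . g / g], [T' → . T] }  — shift
  I1: { [T → / . ) g] }  — shift
  I2: { [B → . / id /], [B → . g], [T → A . B T] }  — shift
  I3: { [T' → T .] }  — accept
  I4: { [T → g . / g] }  — shift
  I5: { [A → x . )] }  — shift
  I6: { [A → x ) .] }  — reduce
  I7: { [T → g / . g] }  — shift
  I8: { [T → g / g .] }  — reduce
  I9: { [B → / . id /] }  — shift
  I10: { [A → . x )], [T → . / ) g], [T → . A B T], [T → . g / g], [T → A B . T] }  — shift
  I11: { [B → g .] }  — reduce
  I12: { [T → A B T .] }  — reduce
  I13: { [B → / id . /] }  — shift
  I14: { [B → / id / .] }  — reduce
  I15: { [T → / ) . g] }  — shift
  I16: { [T → / ) g .] }  — reduce

No state contains more than one complete item.

Answer: No reduce-reduce conflicts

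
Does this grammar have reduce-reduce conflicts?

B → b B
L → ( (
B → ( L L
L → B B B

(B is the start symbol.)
No reduce-reduce conflicts

A reduce-reduce conflict occurs when an LR(0) state has two complete items [A → α .] and [B → β .] — both call for a reduction, and with no lookahead the parser cannot choose between them.

Augment with B' → B and build the canonical LR(0) collection (I0 = CLOSURE({[B' → . B]}), then GOTO on every symbol after a dot until no new states appear). It has 12 states:
  I0: { [B → . ( L L], [B → . b B], [B' → . B] }  — shift
  I1: { [B → ( . L L], [B → . ( L L], [B → . b B], [L → . ( (], [L → . B B B] }  — shift
  I2: { [B' → B .] }  — accept
  I3: { [B → . ( L L], [B → . b B], [B → b . B] }  — shift
  I4: { [B → b B .] }  — reduce
  I5: { [B → ( . L L], [B → . ( L L], [B → . b B], [L → ( . (], [L → . ( (], [L → . B B B] }  — shift
  I6: { [B → . ( L L], [B → . b B], [L → B . B B] }  — shift
  I7: { [B → ( L . L], [B → . ( L L], [B → . b B], [L → . ( (], [L → . B B B] }  — shift
  I8: { [B → ( L L .] }  — reduce
  I9: { [B → . ( L L], [B → . b B], [L → B B . B] }  — shift
  I10: { [L → B B B .] }  — reduce
  I11: { [B → ( . L L], [B → . ( L L], [B → . b B], [L → ( ( .], [L → ( . (], [L → . ( (], [L → . B B B] }  — shift, reduce

No state contains more than one complete item.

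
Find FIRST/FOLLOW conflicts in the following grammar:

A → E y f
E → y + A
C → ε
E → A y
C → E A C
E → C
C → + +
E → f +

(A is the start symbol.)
A FIRST/FOLLOW conflict occurs when a non-terminal N has a nullable alternative N → β (β ⇒* ε) and another alternative N → α with FIRST(α) ∩ FOLLOW(N) ≠ ∅: on such a lookahead the parser cannot decide between expanding α and letting N vanish via β.

Nullable non-terminals: C, E.
FIRST sets used below: FIRST(E) = { '+', 'f', 'y', ε }, FIRST(A) = { '+', 'f', 'y' }, FIRST(C) = { '+', 'f', 'y', ε }

C: nullable alternative(s) C → ε; FOLLOW(C) = { '+', 'f', 'y' }
  C → ε: FIRST \ {ε} = { } — this is the only nullable alternative, skip
  C → E A C: FIRST \ {ε} = { '+', 'f', 'y' } — overlaps FOLLOW(C) on { '+', 'f', 'y' }: CONFLICT
  C → + +: FIRST \ {ε} = { '+' } — overlaps FOLLOW(C) on { '+' }: CONFLICT

E: nullable alternative(s) E → C; FOLLOW(E) = { '+', 'f', 'y' }
  E → y + A: FIRST \ {ε} = { 'y' } — overlaps FOLLOW(E) on { 'y' }: CONFLICT
  E → A y: FIRST \ {ε} = { '+', 'f', 'y' } — overlaps FOLLOW(E) on { '+', 'f', 'y' }: CONFLICT
  E → C: FIRST \ {ε} = { '+', 'f', 'y' } — this is the only nullable alternative, skip
  E → f +: FIRST \ {ε} = { 'f' } — overlaps FOLLOW(E) on { 'f' }: CONFLICT

A has no nullable alternative, so no FIRST/FOLLOW check is needed there.

So the grammar has 5 FIRST/FOLLOW conflicts (marked CONFLICT above).

Answer: Yes. E → y '+' A with FOLLOW(E) on { 'y' }; E → A y with FOLLOW(E) on { '+', 'f', 'y' }; E → f '+' with FOLLOW(E) on { 'f' }; C → E A C with FOLLOW(C) on { '+', 'f', 'y' }; C → '+' '+' with FOLLOW(C) on { '+' }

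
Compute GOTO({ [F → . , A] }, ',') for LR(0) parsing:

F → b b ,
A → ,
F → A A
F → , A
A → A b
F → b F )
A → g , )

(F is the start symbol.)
GOTO(I, ',') = CLOSURE({ [A → αX.β] : [A → α.Xβ] ∈ I, X = ',' })

Items with dot before ',', with the dot advanced:
  [F → . , A] → [F → , . A]
Closure of the advanced items:
  [F → , . A] has the dot before A: add [A → . ,], [A → . A b], [A → . g , )]

GOTO = { [A → . ,], [A → . A b], [A → . g , )], [F → , . A] }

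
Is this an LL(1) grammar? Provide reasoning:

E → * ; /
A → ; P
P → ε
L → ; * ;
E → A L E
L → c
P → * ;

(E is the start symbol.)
Yes, the grammar is LL(1).

A grammar is LL(1) if for each non-terminal N with multiple productions, the predict sets of those productions are pairwise disjoint, where PREDICT(N → α) = (FIRST(α) \ {ε}) ∪ (FOLLOW(N) if α ⇒* ε).

Relevant sets:
  FIRST(A) = { ';' }
  FOLLOW(P) = { ';', 'c' }

For E:
  PREDICT(E → '*' ';' '/') = { '*' }
  PREDICT(E → A L E) = { ';' }
For P:
  PREDICT(P → ε) = { ';', 'c' }
  PREDICT(P → '*' ';') = { '*' }
For L:
  PREDICT(L → ';' '*' ';') = { ';' }
  PREDICT(L → c) = { 'c' }
A has a single production, so nothing to check there.

All predict sets are disjoint. The grammar IS LL(1).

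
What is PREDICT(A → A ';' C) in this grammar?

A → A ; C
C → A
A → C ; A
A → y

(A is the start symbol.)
{ 'y' }

PREDICT(A → A ';' C) = (FIRST(RHS) \ {ε}) ∪ (FOLLOW(A) if ε ∈ FIRST(RHS), i.e. RHS ⇒* ε)
FIRST(A) = { 'y' }
FIRST(A ';' C) = { 'y' }
ε ∉ FIRST(A ';' C), so FOLLOW(A) is not added.
PREDICT(A → A ';' C) = { 'y' }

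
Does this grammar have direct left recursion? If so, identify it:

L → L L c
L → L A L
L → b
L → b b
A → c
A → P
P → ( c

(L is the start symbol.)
Yes, L is left-recursive

Direct left recursion occurs when N → N α for some non-terminal N (the right-hand side begins with the left-hand side itself).

L → L L c: LEFT RECURSIVE (starts with L)
L → L A L: LEFT RECURSIVE (starts with L)
L → b: starts with b
L → b b: starts with b
A → c: starts with c
A → P: starts with P
P → ( c: starts with '('

The grammar has direct left recursion on: L.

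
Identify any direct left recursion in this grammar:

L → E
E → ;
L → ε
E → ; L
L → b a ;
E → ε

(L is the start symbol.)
L → E: starts with E
E → ;: starts with ';'
L → ε: starts with ε
E → ; L: starts with ';'
L → b a ;: starts with b
E → ε: starts with ε

No direct left recursion found.

Answer: No direct left recursion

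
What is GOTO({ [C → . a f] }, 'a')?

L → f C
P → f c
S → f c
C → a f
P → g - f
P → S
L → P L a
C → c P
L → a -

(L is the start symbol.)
{ [C → a . f] }

GOTO(I, 'a') = CLOSURE({ [A → αX.β] : [A → α.Xβ] ∈ I, X = 'a' })

Items with dot before 'a', with the dot advanced:
  [C → . a f] → [C → a . f]
Closure adds nothing (no advanced item has the dot before a non-terminal).

GOTO = { [C → a . f] }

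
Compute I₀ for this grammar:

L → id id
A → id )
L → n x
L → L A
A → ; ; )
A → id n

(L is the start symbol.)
{ [L → . L A], [L → . id id], [L → . n x], [L' → . L] }

First, augment the grammar with L' → L
I₀ = CLOSURE({ [L' → . L] }):
  [L' → . L] has the dot before L: add [L → . id id], [L → . n x], [L → . L A]
No further items can be added.

I₀ = { [L → . L A], [L → . id id], [L → . n x], [L' → . L] }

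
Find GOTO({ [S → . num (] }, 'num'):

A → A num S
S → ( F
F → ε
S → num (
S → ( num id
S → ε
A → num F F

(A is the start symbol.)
GOTO(I, 'num') = CLOSURE({ [A → αX.β] : [A → α.Xβ] ∈ I, X = 'num' })

Items with dot before 'num', with the dot advanced:
  [S → . num (] → [S → num . (]
Closure adds nothing (no advanced item has the dot before a non-terminal).

GOTO = { [S → num . (] }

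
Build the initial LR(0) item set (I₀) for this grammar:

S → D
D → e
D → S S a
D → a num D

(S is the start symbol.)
First, augment the grammar with S' → S
I₀ = CLOSURE({ [S' → . S] }):
  [S' → . S] has the dot before S: add [S → . D]
  [S → . D] has the dot before D: add [D → . e], [D → . S S a], [D → . a num D]
No further items can be added.

I₀ = { [D → . S S a], [D → . a num D], [D → . e], [S → . D], [S' → . S] }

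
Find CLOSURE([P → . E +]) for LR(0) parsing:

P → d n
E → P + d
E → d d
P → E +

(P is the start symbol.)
{ [E → . P + d], [E → . d d], [P → . E +], [P → . d n] }

To compute CLOSURE, for each item [A → α.Bβ] where B is a non-terminal, add [B → .γ] for all productions B → γ; repeat for the newly added items until nothing changes.

Start with: [P → . E +]
  [P → . E +] has the dot before E: add [E → . P + d], [E → . d d]
  [E → . P + d] has the dot before P: add [P → . d n]
No further items can be added.

CLOSURE = { [E → . P + d], [E → . d d], [P → . E +], [P → . d n] }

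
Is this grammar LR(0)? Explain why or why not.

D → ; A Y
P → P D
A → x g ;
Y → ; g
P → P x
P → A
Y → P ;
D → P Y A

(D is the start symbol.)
Augment with D' → D and build the canonical LR(0) collection (I0 = CLOSURE({[D' → . D]}), then GOTO on every symbol after a dot until no new states appear). It has 21 states:
  I0: { [A → . x g ;], [D → . ; A Y], [D → . P Y A], [D' → . D], [P → . A], [P → . P D], [P → . P x] }  — shift
  I1: { [A → . x g ;], [D → ; . A Y] }  — shift
  I2: { [P → A .] }  — reduce
  I3: { [D' → D .] }  — accept
  I4: { [A → . x g ;], [D → . ; A Y], [D → . P Y A], [D → P . Y A], [P → . A], [P → . P D], [P → . P x], [P → P . D], [P → P . x], [Y → . ; g], [Y → . P ;] }  — shift
  I5: { [A → x . g ;] }  — shift
  I6: { [A → x g . ;] }  — shift
  I7: { [A → x g ; .] }  — reduce
  I8: { [A → . x g ;], [D → ; . A Y], [Y → ; . g] }  — shift
  I9: { [P → P D .] }  — reduce
  I10: { [A → . x g ;], [D → . ; A Y], [D → . P Y A], [D → P . Y A], [P → . A], [P → . P D], [P → . P x], [P → P . D], [P → P . x], [Y → . ; g], [Y → . P ;], [Y → P . ;] }  — shift
  I11: { [A → . x g ;], [D → P Y . A] }  — shift
  I12: { [A → x . g ;], [P → P x .] }  — shift, reduce
  I13: { [D → P Y A .] }  — reduce
  I14: { [A → . x g ;], [D → ; . A Y], [Y → ; . g], [Y → P ; .] }  — shift, reduce
  I15: { [A → . x g ;], [D → ; A . Y], [P → . A], [P → . P D], [P → . P x], [Y → . ; g], [Y → . P ;] }  — shift
  I16: { [Y → ; g .] }  — reduce
  I17: { [Y → ; . g] }  — shift
  I18: { [A → . x g ;], [D → . ; A Y], [D → . P Y A], [P → . A], [P → . P D], [P → . P x], [P → P . D], [P → P . x], [Y → P . ;] }  — shift
  I19: { [D → ; A Y .] }  — reduce
  I20: { [A → . x g ;], [D → ; . A Y], [Y → P ; .] }  — shift, reduce

Conflict in state I12:
  Shift-reduce conflict between [P → P x .] and [A → x . g ;]
So the grammar is NOT LR(0).

Answer: No. Shift-reduce conflict between [P → P x .] and [A → x . g ;]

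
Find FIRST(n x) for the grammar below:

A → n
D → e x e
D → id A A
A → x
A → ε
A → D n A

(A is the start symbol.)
{ 'n' }

To compute FIRST(n x), process the symbols left to right:
Symbol n is a terminal. Add 'n' and stop.
FIRST(n x) = { 'n' }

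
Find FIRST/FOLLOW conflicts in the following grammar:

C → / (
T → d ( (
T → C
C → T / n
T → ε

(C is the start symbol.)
A FIRST/FOLLOW conflict occurs when a non-terminal N has a nullable alternative N → β (β ⇒* ε) and another alternative N → α with FIRST(α) ∩ FOLLOW(N) ≠ ∅: on such a lookahead the parser cannot decide between expanding α and letting N vanish via β.

Nullable non-terminals: T.
FIRST sets used below: FIRST(C) = { '/', 'd' }

T: nullable alternative(s) T → ε; FOLLOW(T) = { '/' }
  T → d ( (: FIRST \ {ε} = { 'd' } — disjoint from FOLLOW(T)
  T → C: FIRST \ {ε} = { '/', 'd' } — overlaps FOLLOW(T) on { '/' }: CONFLICT
  T → ε: FIRST \ {ε} = { } — this is the only nullable alternative, skip

C has no nullable alternative, so no FIRST/FOLLOW check is needed there.

So the grammar has 1 FIRST/FOLLOW conflict (marked CONFLICT above).

Answer: Yes. T → C with FOLLOW(T) on { '/' }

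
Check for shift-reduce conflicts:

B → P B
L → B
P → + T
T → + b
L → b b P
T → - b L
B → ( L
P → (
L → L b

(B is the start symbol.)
Yes — I1: [P → ( .] vs [B → . ( L]; I11: [T → - b L .] vs [L → L . b]; I18: [B → ( L .] vs [L → L . b]

A shift-reduce conflict occurs when an LR(0) state has both:
  - a complete (reduce) item [A → α .] (dot at the end), and
  - a shift item [B → β . c γ] (dot before a terminal).

Augment with B' → B and build the canonical LR(0) collection (I0 = CLOSURE({[B' → . B]}), then GOTO on every symbol after a dot until no new states appear). It has 19 states:
  I0: { [B → . ( L], [B → . P B], [B' → . B], [P → . (], [P → . + T] }  — shift
  I1: { [B → ( . L], [B → . ( L], [B → . P B], [L → . B], [L → . L b], [L → . b b P], [P → ( .], [P → . (], [P → . + T] }  — shift, reduce
  I2: { [P → + . T], [T → . + b], [T → . - b L] }  — shift
  I3: { [B' → B .] }  — accept
  I4: { [B → . ( L], [B → . P B], [B → P . B], [P → . (], [P → . + T] }  — shift
  I5: { [B → P B .] }  — reduce
  I6: { [T → + . b] }  — shift
  I7: { [T → - . b L] }  — shift
  I8: { [P → + T .] }  — reduce
  I9: { [B → . ( L], [B → . P B], [L → . B], [L → . L b], [L → . b b P], [P → . (], [P → . + T], [T → - b . L] }  — shift
  I10: { [L → B .] }  — reduce
  I11: { [L → L . b], [T → - b L .] }  — shift, reduce
  I12: { [L → b . b P] }  — shift
  I13: { [L → b b . P], [P → . (], [P → . + T] }  — shift
  I14: { [P → ( .] }  — reduce
  I15: { [L → b b P .] }  — reduce
  I16: { [L → L b .] }  — reduce
  I17: { [T → + b .] }  — reduce
  I18: { [B → ( L .], [L → L . b] }  — shift, reduce

I1 contains reduce item [P → ( .] and shift items [B → . ( L], [L → . b b P], [P → . (], [P → . + T] — shift-reduce conflict.
I11 contains reduce item [T → - b L .] and shift item [L → L . b] — shift-reduce conflict.
I18 contains reduce item [B → ( L .] and shift item [L → L . b] — shift-reduce conflict.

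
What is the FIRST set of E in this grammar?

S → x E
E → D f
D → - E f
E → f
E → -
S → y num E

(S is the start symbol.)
FIRST sets of the other non-terminals involved (by the same procedure, iterated to a fixed point):
  FIRST(D) = { '-' }

From E → D f:
  - D is a non-terminal: add FIRST(D) \ {ε} = { '-' }
    D is not nullable, so stop
From E → f:
  - f is a terminal: add 'f' and stop
From E → -:
  - '-' is a terminal: add '-' and stop

Collecting: FIRST(E) = { '-', 'f' }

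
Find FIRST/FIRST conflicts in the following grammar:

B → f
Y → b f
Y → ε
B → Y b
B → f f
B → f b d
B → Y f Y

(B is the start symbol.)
Yes. B → f / B → f f on { 'f' }; B → f / B → f b d on { 'f' }; B → f / B → Y f Y on { 'f' }; B → Y b / B → Y f Y on { 'b' }; B → f f / B → f b d on { 'f' }; B → f f / B → Y f Y on { 'f' }; B → f b d / B → Y f Y on { 'f' }

A FIRST/FIRST conflict occurs when two productions N → α and N → β for the same non-terminal have FIRST(α) ∩ FIRST(β) ≠ ∅ (with ε ∈ FIRST of a nullable right-hand side, so two nullable alternatives also conflict).

FIRST sets of the non-terminals at (or reachable through a nullable prefix from) the front of some alternative:
  FIRST(Y) = { 'b', ε }

Productions for B:
  B → f: FIRST = { 'f' }
  B → Y b: FIRST = { 'b' }
  B → f f: FIRST = { 'f' }
  B → f b d: FIRST = { 'f' }
  B → Y f Y: FIRST = { 'b', 'f' }
Productions for Y:
  Y → b f: FIRST = { 'b' }
  Y → ε: FIRST = { ε }

Conflict for B: B → f and B → f f
  Overlap: { 'f' }
Conflict for B: B → f and B → f b d
  Overlap: { 'f' }
Conflict for B: B → f and B → Y f Y
  Overlap: { 'f' }
Conflict for B: B → Y b and B → Y f Y
  Overlap: { 'b' }
Conflict for B: B → f f and B → f b d
  Overlap: { 'f' }
Conflict for B: B → f f and B → Y f Y
  Overlap: { 'f' }
Conflict for B: B → f b d and B → Y f Y
  Overlap: { 'f' }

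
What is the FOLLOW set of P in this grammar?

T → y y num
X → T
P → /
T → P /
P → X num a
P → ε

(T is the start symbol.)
In T → P /: P is followed by '/', add FIRST('/') \ {ε} = { '/' }

Taking the union: FOLLOW(P) = { '/' }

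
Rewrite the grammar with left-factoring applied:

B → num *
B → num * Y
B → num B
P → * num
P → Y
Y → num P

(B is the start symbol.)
B → num B'
B' → * B''
B'' → ε
B'' → Y
B' → B
P → * num
P → Y
Y → num P

Left-factoring transforms A → αβ₁ | αβ₂ into A → αA' and A' → β₁ | β₂
(α is the longest common prefix among the alternatives). Repeat until
no nonterminal has two alternatives with a common prefix.

Round 1: B has alternatives sharing prefix 'num'. Introduce B': B → num B'
  Add: B' → *
  Add: B' → * Y
  Add: B' → B

Round 2: B' has alternatives sharing prefix '*'. Introduce B'': B' → * B''
  Add: B'' → ε
  Add: B'' → Y

No remaining common prefixes — done.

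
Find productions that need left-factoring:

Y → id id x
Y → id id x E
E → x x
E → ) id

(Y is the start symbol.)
Yes, Y has productions with common prefix 'id id x'

Left-factoring is needed when two productions for the same non-terminal
share a common prefix on the right-hand side.

Productions for Y:
  Y → id id x
  Y → id id x E
Productions for E:
  E → x x
  E → ) id

Found common prefix 'id id x' in productions for Y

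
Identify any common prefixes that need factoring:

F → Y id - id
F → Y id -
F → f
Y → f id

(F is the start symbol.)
Yes, F has productions with common prefix 'Y id -'

Left-factoring is needed when two productions for the same non-terminal
share a common prefix on the right-hand side.

Productions for F:
  F → Y id - id
  F → Y id -
  F → f

Found common prefix 'Y id -' in productions for F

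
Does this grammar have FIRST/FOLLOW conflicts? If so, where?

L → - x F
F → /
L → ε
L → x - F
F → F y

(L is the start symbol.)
No FIRST/FOLLOW conflicts.

Nullable non-terminals: L.

L: nullable alternative(s) L → ε; FOLLOW(L) = { $ }
  L → - x F: FIRST \ {ε} = { '-' } — disjoint from FOLLOW(L)
  L → ε: FIRST \ {ε} = { } — this is the only nullable alternative, skip
  L → x - F: FIRST \ {ε} = { 'x' } — disjoint from FOLLOW(L)

F has no nullable alternative, so no FIRST/FOLLOW check is needed there.

No FIRST/FOLLOW conflicts found.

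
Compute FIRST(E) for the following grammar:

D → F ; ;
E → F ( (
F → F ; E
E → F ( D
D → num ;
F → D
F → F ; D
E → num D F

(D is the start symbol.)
{ 'num' }

To compute FIRST(E), examine every production with E on the left-hand side, reading each right-hand side left to right until a non-nullable symbol is reached.

FIRST sets of the other non-terminals involved (by the same procedure, iterated to a fixed point):
  FIRST(F) = { 'num' }

From E → F ( (:
  - F is a non-terminal: add FIRST(F) \ {ε} = { 'num' }
    F is not nullable, so stop
From E → F ( D:
  - F is a non-terminal: add FIRST(F) \ {ε} = { 'num' }
    F is not nullable, so stop
From E → num D F:
  - num is a terminal: add 'num' and stop

Collecting: FIRST(E) = { 'num' }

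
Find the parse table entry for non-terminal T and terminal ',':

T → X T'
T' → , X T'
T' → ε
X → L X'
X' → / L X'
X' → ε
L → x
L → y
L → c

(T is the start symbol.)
Empty (error entry)

To find M[T, ','], we find productions for T where ',' is in the predict set (PREDICT(N → α) = (FIRST(α) \ {ε}) ∪ (FOLLOW(N) if α ⇒* ε)).

Relevant sets:
  FIRST(X) = { 'c', 'x', 'y' }

T → X T': PREDICT = { 'c', 'x', 'y' }

M[T, ','] is empty (no production applies)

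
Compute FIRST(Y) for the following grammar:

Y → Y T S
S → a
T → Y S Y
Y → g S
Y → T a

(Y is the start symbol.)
To compute FIRST(Y), examine every production with Y on the left-hand side, reading each right-hand side left to right until a non-nullable symbol is reached.

FIRST sets of the other non-terminals involved (by the same procedure, iterated to a fixed point):
  FIRST(T) = { 'g' }

From Y → Y T S:
  - Y is the symbol being defined: contributes nothing new
    Y is not nullable, so stop
From Y → g S:
  - g is a terminal: add 'g' and stop
From Y → T a:
  - T is a non-terminal: add FIRST(T) \ {ε} = { 'g' }
    T is not nullable, so stop

Collecting: FIRST(Y) = { 'g' }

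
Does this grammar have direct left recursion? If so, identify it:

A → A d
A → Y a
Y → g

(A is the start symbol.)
Direct left recursion occurs when N → N α for some non-terminal N (the right-hand side begins with the left-hand side itself).

A → A d: LEFT RECURSIVE (starts with A)
A → Y a: starts with Y
Y → g: starts with g

The grammar has direct left recursion on: A.

Answer: Yes, A is left-recursive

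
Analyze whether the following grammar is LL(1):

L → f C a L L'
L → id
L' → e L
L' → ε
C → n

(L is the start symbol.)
No. Predict set conflict for L': { 'e' }

A grammar is LL(1) if for each non-terminal N with multiple productions, the predict sets of those productions are pairwise disjoint, where PREDICT(N → α) = (FIRST(α) \ {ε}) ∪ (FOLLOW(N) if α ⇒* ε).

Relevant sets:
  FOLLOW(L') = { $, 'e' }

For L:
  PREDICT(L → f C a L L') = { 'f' }
  PREDICT(L → id) = { 'id' }
For L':
  PREDICT(L' → e L) = { 'e' }
  PREDICT(L' → ε) = { $, 'e' }
C has a single production, so nothing to check there.

Conflict found: Predict set conflict for L': { 'e' }
The grammar is NOT LL(1).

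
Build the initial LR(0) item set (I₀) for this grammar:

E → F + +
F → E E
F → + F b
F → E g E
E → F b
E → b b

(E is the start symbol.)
First, augment the grammar with E' → E
I₀ = CLOSURE({ [E' → . E] }):
  [E' → . E] has the dot before E: add [E → . F + +], [E → . F b], [E → . b b]
  [E → . F + +] has the dot before F: add [F → . E E], [F → . + F b], [F → . E g E]
No further items can be added.

I₀ = { [E → . F + +], [E → . F b], [E → . b b], [E' → . E], [F → . + F b], [F → . E E], [F → . E g E] }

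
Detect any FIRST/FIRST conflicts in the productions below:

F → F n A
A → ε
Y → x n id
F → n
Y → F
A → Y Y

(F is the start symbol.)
FIRST sets of the non-terminals at (or reachable through a nullable prefix from) the front of some alternative:
  FIRST(F) = { 'n' }
  FIRST(Y) = { 'n', 'x' }

Productions for F:
  F → F n A: FIRST = { 'n' }
  F → n: FIRST = { 'n' }
Productions for A:
  A → ε: FIRST = { ε }
  A → Y Y: FIRST = { 'n', 'x' }
Productions for Y:
  Y → x n id: FIRST = { 'x' }
  Y → F: FIRST = { 'n' }

Conflict for F: F → F n A and F → n
  Overlap: { 'n' }

Answer: Yes. F → F n A / F → n on { 'n' }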